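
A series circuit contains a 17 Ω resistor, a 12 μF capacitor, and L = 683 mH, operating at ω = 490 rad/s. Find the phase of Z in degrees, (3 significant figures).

84.1°

X_L = ωL = 335 Ω
X_C = 1/(ωC) = 170 Ω
Net reactance X = X_L − X_C = 165 Ω
Z = 17.0 + j165 Ω
|Z| = √(17.0² + 165²) = 165 Ω
∠Z = arctan(165/17.0) = 84.1°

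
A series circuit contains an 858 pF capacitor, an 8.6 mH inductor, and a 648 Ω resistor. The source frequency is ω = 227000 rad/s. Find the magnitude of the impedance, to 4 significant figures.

X_L = ωL = 1952 Ω
X_C = 1/(ωC) = 5134 Ω
Net reactance X = X_L − X_C = -3182 Ω
Z = 648.0 − j3182 Ω
|Z| = √(648.0² + 3182²) = 3247 Ω

3247 Ω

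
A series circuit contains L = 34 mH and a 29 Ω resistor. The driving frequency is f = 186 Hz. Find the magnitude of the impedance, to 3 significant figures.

ω = 2πf = 1169 rad/s
X_L = ωL = 39.7 Ω
Z = 29.0 + j39.7 Ω
|Z| = √(29.0² + 39.7²) = 49.2 Ω

49.2 Ω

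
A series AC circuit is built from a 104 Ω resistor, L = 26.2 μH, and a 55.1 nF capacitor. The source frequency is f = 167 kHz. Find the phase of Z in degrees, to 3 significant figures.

ω = 2πf = 1.049e+06 rad/s
X_L = ωL = 27.5 Ω
X_C = 1/(ωC) = 17.3 Ω
Net reactance X = X_L − X_C = 10.2 Ω
Z = 104 + j10.2 Ω
|Z| = √(104² + 10.2²) = 104 Ω
∠Z = arctan(10.2/104) = 5.60°

5.60°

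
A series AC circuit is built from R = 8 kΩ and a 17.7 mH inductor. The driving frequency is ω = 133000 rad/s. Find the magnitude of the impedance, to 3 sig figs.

X_L = ωL = 2350 Ω
Z = 8000 + j2350 Ω
|Z| = √(8000² + 2350²) = 8340 Ω

8340 Ω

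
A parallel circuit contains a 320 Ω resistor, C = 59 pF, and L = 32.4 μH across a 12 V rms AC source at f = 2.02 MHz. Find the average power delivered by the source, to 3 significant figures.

ω = 2πf = 1.269e+07 rad/s
X_L = ωL = 411 Ω
X_C = 1/(ωC) = 1340 Ω
Parallel: admittances add. Y = 1/R + 1/(jωL) + jωC
Y = (0.00313 − j0.00168) S
|Y| = 0.00355 S → |Z| = 1/|Y| = 282 Ω, ∠Z = −∠Y = 28.3°
I = V/|Z| = 42.6 mA
P = VI cos φ = 12 × 0.0426 × cos(28.3°) = 450 mW

450 mW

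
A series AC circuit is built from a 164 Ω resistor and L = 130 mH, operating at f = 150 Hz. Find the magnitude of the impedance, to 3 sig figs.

205 Ω

ω = 2πf = 942.5 rad/s
X_L = ωL = 123 Ω
Z = 164 + j123 Ω
|Z| = √(164² + 123²) = 205 Ω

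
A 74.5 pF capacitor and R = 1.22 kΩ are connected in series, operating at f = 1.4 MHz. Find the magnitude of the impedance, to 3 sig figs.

ω = 2πf = 8.796e+06 rad/s
X_C = 1/(ωC) = 1530 Ω
Z = 1220 − j1530 Ω
|Z| = √(1220² + 1530²) = 1950 Ω

1950 Ω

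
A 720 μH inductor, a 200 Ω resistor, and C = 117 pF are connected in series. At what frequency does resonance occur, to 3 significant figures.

548 kHz

ω₀ = 1/√(LC) = 1/√(0.00072 × 1.17e-10) = 3.445e+06 rad/s
f₀ = ω₀/(2π) = 548 kHz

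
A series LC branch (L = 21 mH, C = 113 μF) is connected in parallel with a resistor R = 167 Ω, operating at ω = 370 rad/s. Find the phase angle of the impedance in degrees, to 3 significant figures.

-84.5°

X_L = ωL = 7.77 Ω
X_C = 1/(ωC) = 23.9 Ω
Branch 1: Z₁ = R = 167 Ω
Branch 2 (series LC): Z₂ = j(X_L − X_C) = −j16.1 Ω
Parallel: Z = Z₁Z₂/(Z₁+Z₂), |Z| = 16.1 Ω, ∠Z = -84.5°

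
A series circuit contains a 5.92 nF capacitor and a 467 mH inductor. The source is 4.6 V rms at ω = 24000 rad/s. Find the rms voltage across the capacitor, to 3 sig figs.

7.76 V

X_L = ωL = 11200 Ω
X_C = 1/(ωC) = 7040 Ω
Net reactance X = X_L − X_C = 4170 Ω
Z = j4170 Ω
|Z| = √(0² + 4170²) = 4170 Ω
I = V/|Z| = 1.10 mA
V_C = I·|Z_C| = 0.00110 × 7040 = 7.76 V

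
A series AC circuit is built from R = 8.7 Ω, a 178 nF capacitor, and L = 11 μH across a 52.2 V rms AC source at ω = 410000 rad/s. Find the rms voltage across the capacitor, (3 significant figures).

56.5 V

X_L = ωL = 4.51 Ω
X_C = 1/(ωC) = 13.7 Ω
Net reactance X = X_L − X_C = -9.19 Ω
Z = 8.70 − j9.19 Ω
|Z| = √(8.70² + 9.19²) = 12.7 Ω
I = V/|Z| = 4.12 A
V_C = I·|Z_C| = 4.12 × 13.7 = 56.5 V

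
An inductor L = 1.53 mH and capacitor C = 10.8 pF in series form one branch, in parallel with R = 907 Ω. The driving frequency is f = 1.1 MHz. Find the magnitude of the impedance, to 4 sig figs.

ω = 2πf = 6.912e+06 rad/s
X_L = ωL = 10570 Ω
X_C = 1/(ωC) = 13400 Ω
Branch 1: Z₁ = R = 907.0 Ω
Branch 2 (series LC): Z₂ = j(X_L − X_C) = −j2822 Ω
Parallel: Z = Z₁Z₂/(Z₁+Z₂), |Z| = 863.5 Ω, ∠Z = -17.82°

863.5 Ω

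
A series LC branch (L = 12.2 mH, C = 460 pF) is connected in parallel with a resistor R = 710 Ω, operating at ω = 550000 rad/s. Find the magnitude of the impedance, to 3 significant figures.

688 Ω

X_L = ωL = 6710 Ω
X_C = 1/(ωC) = 3950 Ω
Branch 1: Z₁ = R = 710 Ω
Branch 2 (series LC): Z₂ = j(X_L − X_C) = j2760 Ω
Parallel: Z = Z₁Z₂/(Z₁+Z₂), |Z| = 688 Ω, ∠Z = 14.4°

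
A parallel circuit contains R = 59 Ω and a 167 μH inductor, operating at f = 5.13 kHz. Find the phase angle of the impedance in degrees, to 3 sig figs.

ω = 2πf = 32230 rad/s
X_L = ωL = 5.38 Ω
Parallel: admittances add. Y = 1/R + 1/(jωL)
Y = (0.0169 − j0.186) S
|Y| = 0.187 S → |Z| = 1/|Y| = 5.36 Ω, ∠Z = −∠Y = 84.8°

84.8°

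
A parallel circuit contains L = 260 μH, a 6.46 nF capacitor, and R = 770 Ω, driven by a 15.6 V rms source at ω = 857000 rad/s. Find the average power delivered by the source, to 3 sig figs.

316 mW

X_L = ωL = 223 Ω
X_C = 1/(ωC) = 181 Ω
Parallel: admittances add. Y = 1/R + 1/(jωL) + jωC
Y = (0.00130 + j0.00105) S
|Y| = 0.00167 S → |Z| = 1/|Y| = 599 Ω, ∠Z = −∠Y = -38.9°
I = V/|Z| = 26.0 mA
P = VI cos φ = 15.6 × 0.0260 × cos(-38.9°) = 316 mW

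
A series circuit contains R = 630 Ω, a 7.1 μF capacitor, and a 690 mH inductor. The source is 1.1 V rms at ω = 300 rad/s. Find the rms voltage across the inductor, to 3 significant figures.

0.334 V

X_L = ωL = 207 Ω
X_C = 1/(ωC) = 469 Ω
Net reactance X = X_L − X_C = -262 Ω
Z = 630 − j262 Ω
|Z| = √(630² + 262²) = 682 Ω
I = V/|Z| = 1.61 mA
V_L = I·|Z_L| = 0.00161 × 207 = 0.334 V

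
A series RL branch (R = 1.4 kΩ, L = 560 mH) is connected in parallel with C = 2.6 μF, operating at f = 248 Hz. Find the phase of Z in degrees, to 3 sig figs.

ω = 2πf = 1558 rad/s
X_L = ωL = 873 Ω
X_C = 1/(ωC) = 247 Ω
Branch 1 (R+jX_L): Z₁ = 1400 + j873 Ω, |Z₁| = 1650 Ω
Branch 2 (−jX_C): Z₂ = −j247 Ω
Parallel: Z = Z₁Z₂/(Z₁+Z₂), |Z| = 266 Ω, ∠Z = -82.1°

-82.1°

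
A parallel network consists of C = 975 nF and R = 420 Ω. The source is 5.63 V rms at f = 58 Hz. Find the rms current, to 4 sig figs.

ω = 2πf = 364.4 rad/s
X_C = 1/(ωC) = 2814 Ω
Parallel: admittances add. Y = 1/R + jωC
Y = (0.002381 + j0.0003553) S
|Y| = 0.002407 S → |Z| = 1/|Y| = 415.4 Ω, ∠Z = −∠Y = -8.488°
I = V/|Z| = 5.63/415.4 = 13.55 mA

13.55 mA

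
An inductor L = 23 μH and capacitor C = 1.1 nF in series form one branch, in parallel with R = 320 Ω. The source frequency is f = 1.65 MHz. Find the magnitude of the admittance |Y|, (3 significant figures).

ω = 2πf = 1.037e+07 rad/s
X_L = ωL = 238 Ω
X_C = 1/(ωC) = 87.7 Ω
Branch 1: Z₁ = R = 320 Ω
Branch 2 (series LC): Z₂ = j(X_L − X_C) = j151 Ω
Parallel: Z = Z₁Z₂/(Z₁+Z₂), |Z| = 136 Ω, ∠Z = 64.8°
|Y| = 1/|Z| = 7.33 mS

7.33 mS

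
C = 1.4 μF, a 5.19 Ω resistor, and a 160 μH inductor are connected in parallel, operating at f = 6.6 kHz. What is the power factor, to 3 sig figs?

0.901

ω = 2πf = 41470 rad/s
X_L = ωL = 6.64 Ω
X_C = 1/(ωC) = 17.2 Ω
Parallel: admittances add. Y = 1/R + 1/(jωL) + jωC
Y = (0.193 − j0.0927) S
|Y| = 0.214 S → |Z| = 1/|Y| = 4.68 Ω, ∠Z = −∠Y = 25.7°
cos φ = cos(25.7°) = 0.901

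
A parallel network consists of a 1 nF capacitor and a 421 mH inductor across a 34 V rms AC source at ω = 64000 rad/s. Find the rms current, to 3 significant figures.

914 μA

X_L = ωL = 26900 Ω
X_C = 1/(ωC) = 15600 Ω
Parallel: admittances add. Y = 1/(jωL) + jωC
Y = (0 + j2.69e-05) S
|Y| = 2.69e-05 S → |Z| = 1/|Y| = 37200 Ω, ∠Z = −∠Y = -90.0°
I = V/|Z| = 34/37200 = 914 μA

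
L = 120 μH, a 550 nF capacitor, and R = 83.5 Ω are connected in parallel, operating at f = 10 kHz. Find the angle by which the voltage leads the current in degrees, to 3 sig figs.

83.0°

ω = 2πf = 62830 rad/s
X_L = ωL = 7.54 Ω
X_C = 1/(ωC) = 28.9 Ω
Parallel: admittances add. Y = 1/R + 1/(jωL) + jωC
Y = (0.0120 − j0.0981) S
|Y| = 0.0988 S → |Z| = 1/|Y| = 10.1 Ω, ∠Z = −∠Y = 83.0°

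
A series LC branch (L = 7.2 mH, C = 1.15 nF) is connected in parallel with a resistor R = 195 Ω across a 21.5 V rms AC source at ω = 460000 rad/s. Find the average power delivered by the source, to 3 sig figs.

2.37 W

X_L = ωL = 3310 Ω
X_C = 1/(ωC) = 1890 Ω
Branch 1: Z₁ = R = 195 Ω
Branch 2 (series LC): Z₂ = j(X_L − X_C) = j1420 Ω
Parallel: Z = Z₁Z₂/(Z₁+Z₂), |Z| = 193 Ω, ∠Z = 7.81°
I = V/|Z| = 111 mA
P = VI cos φ = 21.5 × 0.111 × cos(7.81°) = 2.37 W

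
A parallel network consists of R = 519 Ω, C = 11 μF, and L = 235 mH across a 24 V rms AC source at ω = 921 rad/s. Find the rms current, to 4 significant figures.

X_L = ωL = 216.4 Ω
X_C = 1/(ωC) = 98.71 Ω
Parallel: admittances add. Y = 1/R + 1/(jωL) + jωC
Y = (0.001927 + j0.005511) S
|Y| = 0.005838 S → |Z| = 1/|Y| = 171.3 Ω, ∠Z = −∠Y = -70.73°
I = V/|Z| = 24/171.3 = 140.1 mA

140.1 mA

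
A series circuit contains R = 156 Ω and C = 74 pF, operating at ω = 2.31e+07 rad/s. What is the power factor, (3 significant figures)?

0.258

X_C = 1/(ωC) = 585 Ω
Z = 156 − j585 Ω
|Z| = √(156² + 585²) = 605 Ω
∠Z = arctan(-585/156) = -75.1°
cos φ = cos(-75.1°) = 0.258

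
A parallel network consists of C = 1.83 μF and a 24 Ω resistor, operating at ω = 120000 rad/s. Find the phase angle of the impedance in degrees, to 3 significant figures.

X_C = 1/(ωC) = 4.55 Ω
Parallel: admittances add. Y = 1/R + jωC
Y = (0.0417 + j0.220) S
|Y| = 0.224 S → |Z| = 1/|Y| = 4.47 Ω, ∠Z = −∠Y = -79.3°

-79.3°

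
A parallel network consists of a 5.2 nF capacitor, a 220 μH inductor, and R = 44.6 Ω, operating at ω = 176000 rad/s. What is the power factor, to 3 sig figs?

X_L = ωL = 38.7 Ω
X_C = 1/(ωC) = 1090 Ω
Parallel: admittances add. Y = 1/R + 1/(jωL) + jωC
Y = (0.0224 − j0.0249) S
|Y| = 0.0335 S → |Z| = 1/|Y| = 29.8 Ω, ∠Z = −∠Y = 48.0°
cos φ = cos(48.0°) = 0.669

0.669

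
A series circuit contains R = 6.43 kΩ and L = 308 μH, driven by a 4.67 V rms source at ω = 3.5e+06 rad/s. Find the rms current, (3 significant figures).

X_L = ωL = 1080 Ω
Z = 6430 + j1080 Ω
|Z| = √(6430² + 1080²) = 6520 Ω
I = V/|Z| = 4.67/6520 = 716 μA

716 μA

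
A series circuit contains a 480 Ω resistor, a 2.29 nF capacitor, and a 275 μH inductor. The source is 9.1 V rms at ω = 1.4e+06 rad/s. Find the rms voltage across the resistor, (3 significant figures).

X_L = ωL = 385 Ω
X_C = 1/(ωC) = 312 Ω
Net reactance X = X_L − X_C = 73.1 Ω
Z = 480 + j73.1 Ω
|Z| = √(480² + 73.1²) = 486 Ω
I = V/|Z| = 18.7 mA
V_R = I·|Z_R| = 0.0187 × 480 = 9.00 V

9.00 V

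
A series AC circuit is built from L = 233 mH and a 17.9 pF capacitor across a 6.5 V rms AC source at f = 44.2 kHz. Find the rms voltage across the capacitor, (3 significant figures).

9.58 V

ω = 2πf = 277700 rad/s
X_L = ωL = 64700 Ω
X_C = 1/(ωC) = 201000 Ω
Net reactance X = X_L − X_C = -136000 Ω
Z = − j136000 Ω
|Z| = √(0² + 136000²) = 136000 Ω
I = V/|Z| = 47.6 μA
V_C = I·|Z_C| = 4.76e-05 × 201000 = 9.58 V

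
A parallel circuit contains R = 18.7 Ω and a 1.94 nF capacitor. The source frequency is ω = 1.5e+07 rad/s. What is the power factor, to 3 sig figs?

X_C = 1/(ωC) = 34.4 Ω
Parallel: admittances add. Y = 1/R + jωC
Y = (0.0535 + j0.0291) S
|Y| = 0.0609 S → |Z| = 1/|Y| = 16.4 Ω, ∠Z = −∠Y = -28.6°
cos φ = cos(-28.6°) = 0.878

0.878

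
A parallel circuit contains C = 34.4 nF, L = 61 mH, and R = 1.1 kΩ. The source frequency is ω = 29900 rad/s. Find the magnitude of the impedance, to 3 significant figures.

973 Ω

X_L = ωL = 1820 Ω
X_C = 1/(ωC) = 972 Ω
Parallel: admittances add. Y = 1/R + 1/(jωL) + jωC
Y = (0.000909 + j0.000480) S
|Y| = 0.00103 S → |Z| = 1/|Y| = 973 Ω, ∠Z = −∠Y = -27.8°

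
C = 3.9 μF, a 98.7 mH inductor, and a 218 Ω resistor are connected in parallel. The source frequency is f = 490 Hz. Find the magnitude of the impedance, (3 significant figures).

102 Ω

ω = 2πf = 3079 rad/s
X_L = ωL = 304 Ω
X_C = 1/(ωC) = 83.3 Ω
Parallel: admittances add. Y = 1/R + 1/(jωL) + jωC
Y = (0.00459 + j0.00872) S
|Y| = 0.00985 S → |Z| = 1/|Y| = 102 Ω, ∠Z = −∠Y = -62.2°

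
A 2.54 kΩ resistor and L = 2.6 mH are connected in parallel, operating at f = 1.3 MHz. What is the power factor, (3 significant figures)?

0.993

ω = 2πf = 8.168e+06 rad/s
X_L = ωL = 21200 Ω
Parallel: admittances add. Y = 1/R + 1/(jωL)
Y = (0.000394 − j4.71e-05) S
|Y| = 0.000397 S → |Z| = 1/|Y| = 2520 Ω, ∠Z = −∠Y = 6.82°
cos φ = cos(6.82°) = 0.993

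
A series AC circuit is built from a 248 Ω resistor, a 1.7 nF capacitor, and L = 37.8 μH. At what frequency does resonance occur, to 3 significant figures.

628 kHz

ω₀ = 1/√(LC) = 1/√(3.78e-05 × 1.7e-09) = 3.945e+06 rad/s
f₀ = ω₀/(2π) = 628 kHz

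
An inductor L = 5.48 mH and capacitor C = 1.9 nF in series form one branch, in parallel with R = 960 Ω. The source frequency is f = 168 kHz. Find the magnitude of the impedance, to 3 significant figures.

945 Ω

ω = 2πf = 1.056e+06 rad/s
X_L = ωL = 5780 Ω
X_C = 1/(ωC) = 499 Ω
Branch 1: Z₁ = R = 960 Ω
Branch 2 (series LC): Z₂ = j(X_L − X_C) = j5290 Ω
Parallel: Z = Z₁Z₂/(Z₁+Z₂), |Z| = 945 Ω, ∠Z = 10.3°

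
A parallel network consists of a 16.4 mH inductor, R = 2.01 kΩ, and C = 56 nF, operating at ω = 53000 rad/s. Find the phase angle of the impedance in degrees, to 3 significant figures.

-74.7°

X_L = ωL = 869 Ω
X_C = 1/(ωC) = 337 Ω
Parallel: admittances add. Y = 1/R + 1/(jωL) + jωC
Y = (0.000498 + j0.00182) S
|Y| = 0.00188 S → |Z| = 1/|Y| = 531 Ω, ∠Z = −∠Y = -74.7°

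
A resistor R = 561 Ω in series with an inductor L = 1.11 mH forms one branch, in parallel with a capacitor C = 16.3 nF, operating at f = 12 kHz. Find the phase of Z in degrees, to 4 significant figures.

-29.06°

ω = 2πf = 75400 rad/s
X_L = ωL = 83.69 Ω
X_C = 1/(ωC) = 813.7 Ω
Branch 1 (R+jX_L): Z₁ = 561.0 + j83.69 Ω, |Z₁| = 567.2 Ω
Branch 2 (−jX_C): Z₂ = −j813.7 Ω
Parallel: Z = Z₁Z₂/(Z₁+Z₂), |Z| = 501.3 Ω, ∠Z = -29.06°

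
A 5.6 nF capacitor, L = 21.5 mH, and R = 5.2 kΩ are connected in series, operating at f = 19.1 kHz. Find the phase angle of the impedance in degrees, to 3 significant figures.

11.9°

ω = 2πf = 120000 rad/s
X_L = ωL = 2580 Ω
X_C = 1/(ωC) = 1490 Ω
Net reactance X = X_L − X_C = 1090 Ω
Z = 5200 + j1090 Ω
|Z| = √(5200² + 1090²) = 5310 Ω
∠Z = arctan(1090/5200) = 11.9°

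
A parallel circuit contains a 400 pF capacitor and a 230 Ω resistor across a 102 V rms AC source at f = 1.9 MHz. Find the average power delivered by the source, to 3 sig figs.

45.2 W

ω = 2πf = 1.194e+07 rad/s
X_C = 1/(ωC) = 209 Ω
Parallel: admittances add. Y = 1/R + jωC
Y = (0.00435 + j0.00478) S
|Y| = 0.00646 S → |Z| = 1/|Y| = 155 Ω, ∠Z = −∠Y = -47.7°
I = V/|Z| = 659 mA
P = VI cos φ = 102 × 0.659 × cos(-47.7°) = 45.2 W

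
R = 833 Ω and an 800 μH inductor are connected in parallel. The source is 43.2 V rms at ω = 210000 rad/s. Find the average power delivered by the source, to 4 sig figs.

2.240 W

X_L = ωL = 168.0 Ω
Parallel: admittances add. Y = 1/R + 1/(jωL)
Y = (0.001200 − j0.005952) S
|Y| = 0.006072 S → |Z| = 1/|Y| = 164.7 Ω, ∠Z = −∠Y = 78.60°
I = V/|Z| = 262.3 mA
P = VI cos φ = 43.2 × 0.2623 × cos(78.60°) = 2.240 W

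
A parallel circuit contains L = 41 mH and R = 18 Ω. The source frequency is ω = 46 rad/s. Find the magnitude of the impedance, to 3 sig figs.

X_L = ωL = 1.89 Ω
Parallel: admittances add. Y = 1/R + 1/(jωL)
Y = (0.0556 − j0.530) S
|Y| = 0.533 S → |Z| = 1/|Y| = 1.88 Ω, ∠Z = −∠Y = 84.0°

1.88 Ω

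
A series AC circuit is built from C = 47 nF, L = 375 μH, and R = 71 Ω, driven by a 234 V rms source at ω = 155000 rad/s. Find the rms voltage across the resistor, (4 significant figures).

X_L = ωL = 58.12 Ω
X_C = 1/(ωC) = 137.3 Ω
Net reactance X = X_L − X_C = -79.14 Ω
Z = 71.00 − j79.14 Ω
|Z| = √(71.00² + 79.14²) = 106.3 Ω
I = V/|Z| = 2.201 A
V_R = I·|Z_R| = 2.201 × 71.00 = 156.3 V

156.3 V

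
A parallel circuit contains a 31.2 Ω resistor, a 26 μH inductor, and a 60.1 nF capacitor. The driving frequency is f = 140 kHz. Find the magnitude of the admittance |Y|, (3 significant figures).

ω = 2πf = 879600 rad/s
X_L = ωL = 22.9 Ω
X_C = 1/(ωC) = 18.9 Ω
Parallel: admittances add. Y = 1/R + 1/(jωL) + jωC
Y = (0.0321 + j0.00914) S
|Y| = 0.0333 S → |Z| = 1/|Y| = 30.0 Ω, ∠Z = −∠Y = -15.9°

33.3 mS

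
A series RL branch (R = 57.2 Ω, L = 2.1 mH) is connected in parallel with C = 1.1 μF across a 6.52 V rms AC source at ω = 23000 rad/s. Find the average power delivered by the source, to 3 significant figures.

X_L = ωL = 48.3 Ω
X_C = 1/(ωC) = 39.5 Ω
Branch 1 (R+jX_L): Z₁ = 57.2 + j48.3 Ω, |Z₁| = 74.9 Ω
Branch 2 (−jX_C): Z₂ = −j39.5 Ω
Parallel: Z = Z₁Z₂/(Z₁+Z₂), |Z| = 51.1 Ω, ∠Z = -58.5°
I = V/|Z| = 128 mA
P = VI cos φ = 6.52 × 0.128 × cos(-58.5°) = 434 mW

434 mW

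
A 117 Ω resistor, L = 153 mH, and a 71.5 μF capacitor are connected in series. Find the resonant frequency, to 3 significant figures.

48.1 Hz

ω₀ = 1/√(LC) = 1/√(0.153 × 7.15e-05) = 302.3 rad/s
f₀ = ω₀/(2π) = 48.1 Hz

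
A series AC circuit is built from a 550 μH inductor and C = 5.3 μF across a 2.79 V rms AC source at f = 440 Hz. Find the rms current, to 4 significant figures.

ω = 2πf = 2765 rad/s
X_L = ωL = 1.521 Ω
X_C = 1/(ωC) = 68.25 Ω
Net reactance X = X_L − X_C = -66.73 Ω
Z = − j66.73 Ω
|Z| = √(0² + 66.73²) = 66.73 Ω
I = V/|Z| = 2.79/66.73 = 41.81 mA

41.81 mA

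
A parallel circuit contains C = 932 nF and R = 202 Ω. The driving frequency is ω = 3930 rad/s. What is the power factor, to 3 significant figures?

0.804

X_C = 1/(ωC) = 273 Ω
Parallel: admittances add. Y = 1/R + jωC
Y = (0.00495 + j0.00366) S
|Y| = 0.00616 S → |Z| = 1/|Y| = 162 Ω, ∠Z = −∠Y = -36.5°
cos φ = cos(-36.5°) = 0.804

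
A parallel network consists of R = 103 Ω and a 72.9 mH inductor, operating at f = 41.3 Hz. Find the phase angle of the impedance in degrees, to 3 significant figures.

79.6°

ω = 2πf = 259.5 rad/s
X_L = ωL = 18.9 Ω
Parallel: admittances add. Y = 1/R + 1/(jωL)
Y = (0.00971 − j0.0529) S
|Y| = 0.0537 S → |Z| = 1/|Y| = 18.6 Ω, ∠Z = −∠Y = 79.6°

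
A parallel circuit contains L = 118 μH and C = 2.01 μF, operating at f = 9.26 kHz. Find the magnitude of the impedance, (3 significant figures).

34.8 Ω

ω = 2πf = 58180 rad/s
X_L = ωL = 6.87 Ω
X_C = 1/(ωC) = 8.55 Ω
Parallel: admittances add. Y = 1/(jωL) + jωC
Y = (0 − j0.0287) S
|Y| = 0.0287 S → |Z| = 1/|Y| = 34.8 Ω, ∠Z = −∠Y = 90.0°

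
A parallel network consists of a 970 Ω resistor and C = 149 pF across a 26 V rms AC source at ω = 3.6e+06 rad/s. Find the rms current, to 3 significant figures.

30.2 mA

X_C = 1/(ωC) = 1860 Ω
Parallel: admittances add. Y = 1/R + jωC
Y = (0.00103 + j0.000536) S
|Y| = 0.00116 S → |Z| = 1/|Y| = 860 Ω, ∠Z = −∠Y = -27.5°
I = V/|Z| = 26/860 = 30.2 mA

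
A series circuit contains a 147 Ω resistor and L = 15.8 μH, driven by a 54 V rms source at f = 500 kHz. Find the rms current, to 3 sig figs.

ω = 2πf = 3.142e+06 rad/s
X_L = ωL = 49.6 Ω
Z = 147 + j49.6 Ω
|Z| = √(147² + 49.6²) = 155 Ω
I = V/|Z| = 54/155 = 348 mA

348 mA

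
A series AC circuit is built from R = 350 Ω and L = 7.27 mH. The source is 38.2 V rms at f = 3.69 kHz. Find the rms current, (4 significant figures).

98.33 mA

ω = 2πf = 23180 rad/s
X_L = ωL = 168.6 Ω
Z = 350.0 + j168.6 Ω
|Z| = √(350.0² + 168.6²) = 388.5 Ω
I = V/|Z| = 38.2/388.5 = 98.33 mA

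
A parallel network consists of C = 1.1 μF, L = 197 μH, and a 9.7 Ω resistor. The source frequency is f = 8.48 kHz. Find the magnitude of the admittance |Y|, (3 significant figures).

ω = 2πf = 53280 rad/s
X_L = ωL = 10.5 Ω
X_C = 1/(ωC) = 17.1 Ω
Parallel: admittances add. Y = 1/R + 1/(jωL) + jωC
Y = (0.103 − j0.0367) S
|Y| = 0.109 S → |Z| = 1/|Y| = 9.14 Ω, ∠Z = −∠Y = 19.6°

109 mS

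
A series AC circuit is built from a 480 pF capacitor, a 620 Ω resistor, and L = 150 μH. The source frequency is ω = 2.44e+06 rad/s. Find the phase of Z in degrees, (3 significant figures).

-38.2°

X_L = ωL = 366 Ω
X_C = 1/(ωC) = 854 Ω
Net reactance X = X_L − X_C = -488 Ω
Z = 620 − j488 Ω
|Z| = √(620² + 488²) = 789 Ω
∠Z = arctan(-488/620) = -38.2°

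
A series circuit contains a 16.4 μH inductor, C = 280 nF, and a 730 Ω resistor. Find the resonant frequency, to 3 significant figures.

ω₀ = 1/√(LC) = 1/√(1.64e-05 × 2.8e-07) = 466700 rad/s
f₀ = ω₀/(2π) = 74.3 kHz

74.3 kHz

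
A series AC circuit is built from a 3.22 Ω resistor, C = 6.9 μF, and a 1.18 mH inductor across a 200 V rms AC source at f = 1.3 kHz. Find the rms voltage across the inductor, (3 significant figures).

221 V

ω = 2πf = 8168 rad/s
X_L = ωL = 9.64 Ω
X_C = 1/(ωC) = 17.7 Ω
Net reactance X = X_L − X_C = -8.10 Ω
Z = 3.22 − j8.10 Ω
|Z| = √(3.22² + 8.10²) = 8.72 Ω
I = V/|Z| = 22.9 A
V_L = I·|Z_L| = 22.9 × 9.64 = 221 V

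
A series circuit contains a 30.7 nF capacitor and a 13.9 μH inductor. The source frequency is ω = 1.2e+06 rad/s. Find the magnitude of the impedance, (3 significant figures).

X_L = ωL = 16.7 Ω
X_C = 1/(ωC) = 27.1 Ω
Net reactance X = X_L − X_C = -10.5 Ω
Z = − j10.5 Ω
|Z| = √(0² + 10.5²) = 10.5 Ω

10.5 Ω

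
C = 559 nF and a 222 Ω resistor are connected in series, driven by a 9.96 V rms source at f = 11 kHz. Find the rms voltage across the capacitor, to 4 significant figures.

ω = 2πf = 69120 rad/s
X_C = 1/(ωC) = 25.88 Ω
Z = 222.0 − j25.88 Ω
|Z| = √(222.0² + 25.88²) = 223.5 Ω
I = V/|Z| = 44.56 mA
V_C = I·|Z_C| = 0.04456 × 25.88 = 1.153 V

1.153 V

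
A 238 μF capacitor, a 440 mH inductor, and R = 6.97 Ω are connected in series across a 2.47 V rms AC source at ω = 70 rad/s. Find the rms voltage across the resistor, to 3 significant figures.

X_L = ωL = 30.8 Ω
X_C = 1/(ωC) = 60.0 Ω
Net reactance X = X_L − X_C = -29.2 Ω
Z = 6.97 − j29.2 Ω
|Z| = √(6.97² + 29.2²) = 30.0 Ω
I = V/|Z| = 82.2 mA
V_R = I·|Z_R| = 0.0822 × 6.97 = 0.573 V

0.573 V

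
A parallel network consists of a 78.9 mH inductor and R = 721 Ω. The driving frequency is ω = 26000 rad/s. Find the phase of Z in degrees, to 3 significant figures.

X_L = ωL = 2050 Ω
Parallel: admittances add. Y = 1/R + 1/(jωL)
Y = (0.00139 − j0.000487) S
|Y| = 0.00147 S → |Z| = 1/|Y| = 680 Ω, ∠Z = −∠Y = 19.4°

19.4°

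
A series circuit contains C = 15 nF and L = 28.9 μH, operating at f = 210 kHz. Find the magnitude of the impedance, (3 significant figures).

12.4 Ω

ω = 2πf = 1.319e+06 rad/s
X_L = ωL = 38.1 Ω
X_C = 1/(ωC) = 50.5 Ω
Net reactance X = X_L − X_C = -12.4 Ω
Z = − j12.4 Ω
|Z| = √(0² + 12.4²) = 12.4 Ω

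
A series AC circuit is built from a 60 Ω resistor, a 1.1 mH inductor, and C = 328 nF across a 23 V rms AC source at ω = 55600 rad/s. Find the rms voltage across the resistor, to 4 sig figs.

22.87 V

X_L = ωL = 61.16 Ω
X_C = 1/(ωC) = 54.83 Ω
Net reactance X = X_L − X_C = 6.326 Ω
Z = 60.00 + j6.326 Ω
|Z| = √(60.00² + 6.326²) = 60.33 Ω
I = V/|Z| = 381.2 mA
V_R = I·|Z_R| = 0.3812 × 60.00 = 22.87 V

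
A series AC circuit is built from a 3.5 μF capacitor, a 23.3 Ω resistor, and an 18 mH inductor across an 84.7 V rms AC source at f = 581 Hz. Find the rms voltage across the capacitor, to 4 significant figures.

ω = 2πf = 3651 rad/s
X_L = ωL = 65.71 Ω
X_C = 1/(ωC) = 78.27 Ω
Net reactance X = X_L − X_C = -12.56 Ω
Z = 23.30 − j12.56 Ω
|Z| = √(23.30² + 12.56²) = 26.47 Ω
I = V/|Z| = 3.200 A
V_C = I·|Z_C| = 3.200 × 78.27 = 250.5 V

250.5 V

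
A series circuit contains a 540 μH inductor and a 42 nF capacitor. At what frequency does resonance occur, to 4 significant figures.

33.42 kHz

ω₀ = 1/√(LC) = 1/√(0.00054 × 4.2e-08) = 210000 rad/s
f₀ = ω₀/(2π) = 33.42 kHz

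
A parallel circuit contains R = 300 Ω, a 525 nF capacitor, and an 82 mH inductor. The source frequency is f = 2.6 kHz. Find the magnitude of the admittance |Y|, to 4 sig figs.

8.510 mS

ω = 2πf = 16340 rad/s
X_L = ωL = 1340 Ω
X_C = 1/(ωC) = 116.6 Ω
Parallel: admittances add. Y = 1/R + 1/(jωL) + jωC
Y = (0.003333 + j0.007830) S
|Y| = 0.008510 S → |Z| = 1/|Y| = 117.5 Ω, ∠Z = −∠Y = -66.94°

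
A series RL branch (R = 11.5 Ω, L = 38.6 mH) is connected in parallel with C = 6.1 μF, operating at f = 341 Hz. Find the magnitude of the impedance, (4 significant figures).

489.2 Ω

ω = 2πf = 2143 rad/s
X_L = ωL = 82.70 Ω
X_C = 1/(ωC) = 76.51 Ω
Branch 1 (R+jX_L): Z₁ = 11.50 + j82.70 Ω, |Z₁| = 83.50 Ω
Branch 2 (−jX_C): Z₂ = −j76.51 Ω
Parallel: Z = Z₁Z₂/(Z₁+Z₂), |Z| = 489.2 Ω, ∠Z = -36.21°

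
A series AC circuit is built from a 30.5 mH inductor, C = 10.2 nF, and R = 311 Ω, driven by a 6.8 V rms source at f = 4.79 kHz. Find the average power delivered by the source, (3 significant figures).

2.58 mW

ω = 2πf = 30100 rad/s
X_L = ωL = 918 Ω
X_C = 1/(ωC) = 3260 Ω
Net reactance X = X_L − X_C = -2340 Ω
Z = 311 − j2340 Ω
|Z| = √(311² + 2340²) = 2360 Ω
∠Z = arctan(-2340/311) = -82.4°
I = V/|Z| = 2.88 mA
P = VI cos φ = 6.8 × 0.00288 × cos(-82.4°) = 2.58 mW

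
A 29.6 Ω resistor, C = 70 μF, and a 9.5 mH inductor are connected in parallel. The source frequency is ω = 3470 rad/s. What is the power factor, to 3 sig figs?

0.157

X_L = ωL = 33.0 Ω
X_C = 1/(ωC) = 4.12 Ω
Parallel: admittances add. Y = 1/R + 1/(jωL) + jωC
Y = (0.0338 + j0.213) S
|Y| = 0.215 S → |Z| = 1/|Y| = 4.65 Ω, ∠Z = −∠Y = -81.0°
cos φ = cos(-81.0°) = 0.157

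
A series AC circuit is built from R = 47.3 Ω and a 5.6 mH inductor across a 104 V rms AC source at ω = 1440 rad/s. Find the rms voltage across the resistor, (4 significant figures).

X_L = ωL = 8.064 Ω
Z = 47.30 + j8.064 Ω
|Z| = √(47.30² + 8.064²) = 47.98 Ω
I = V/|Z| = 2.167 A
V_R = I·|Z_R| = 2.167 × 47.30 = 102.5 V

102.5 V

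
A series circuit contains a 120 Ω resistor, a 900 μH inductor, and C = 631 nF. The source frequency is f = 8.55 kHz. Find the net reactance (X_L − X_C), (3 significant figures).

18.8 Ω

ω = 2πf = 53720 rad/s
X_L = ωL = 48.3 Ω
X_C = 1/(ωC) = 29.5 Ω
X = 48.3 − 29.5 = 18.8 Ω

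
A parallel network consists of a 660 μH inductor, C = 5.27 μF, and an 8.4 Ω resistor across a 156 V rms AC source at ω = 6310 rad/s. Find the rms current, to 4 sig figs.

37.23 A

X_L = ωL = 4.165 Ω
X_C = 1/(ωC) = 30.07 Ω
Parallel: admittances add. Y = 1/R + 1/(jωL) + jωC
Y = (0.1190 − j0.2069) S
|Y| = 0.2387 S → |Z| = 1/|Y| = 4.190 Ω, ∠Z = −∠Y = 60.08°
I = V/|Z| = 156/4.190 = 37.23 A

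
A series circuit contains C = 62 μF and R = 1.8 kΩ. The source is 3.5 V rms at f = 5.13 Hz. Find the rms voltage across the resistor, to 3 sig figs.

ω = 2πf = 32.23 rad/s
X_C = 1/(ωC) = 500 Ω
Z = 1800 − j500 Ω
|Z| = √(1800² + 500²) = 1870 Ω
I = V/|Z| = 1.87 mA
V_R = I·|Z_R| = 0.00187 × 1800 = 3.37 V

3.37 V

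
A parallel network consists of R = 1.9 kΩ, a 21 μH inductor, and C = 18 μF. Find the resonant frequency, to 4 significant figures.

ω₀ = 1/√(LC) = 1/√(2.1e-05 × 1.8e-05) = 51430 rad/s
f₀ = ω₀/(2π) = 8.186 kHz

8.186 kHz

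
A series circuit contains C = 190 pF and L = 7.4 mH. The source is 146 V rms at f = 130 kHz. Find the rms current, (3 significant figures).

ω = 2πf = 816800 rad/s
X_L = ωL = 6040 Ω
X_C = 1/(ωC) = 6440 Ω
Net reactance X = X_L − X_C = -399 Ω
Z = − j399 Ω
|Z| = √(0² + 399²) = 399 Ω
I = V/|Z| = 146/399 = 366 mA

366 mA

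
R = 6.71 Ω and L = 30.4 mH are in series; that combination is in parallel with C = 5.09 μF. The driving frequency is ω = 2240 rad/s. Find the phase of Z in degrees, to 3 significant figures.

X_L = ωL = 68.1 Ω
X_C = 1/(ωC) = 87.7 Ω
Branch 1 (R+jX_L): Z₁ = 6.71 + j68.1 Ω, |Z₁| = 68.4 Ω
Branch 2 (−jX_C): Z₂ = −j87.7 Ω
Parallel: Z = Z₁Z₂/(Z₁+Z₂), |Z| = 290 Ω, ∠Z = 65.5°

65.5°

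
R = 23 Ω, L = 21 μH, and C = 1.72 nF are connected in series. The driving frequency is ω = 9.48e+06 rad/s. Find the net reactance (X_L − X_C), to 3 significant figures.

X_L = ωL = 199 Ω
X_C = 1/(ωC) = 61.3 Ω
X = 199 − 61.3 = 138 Ω

138 Ω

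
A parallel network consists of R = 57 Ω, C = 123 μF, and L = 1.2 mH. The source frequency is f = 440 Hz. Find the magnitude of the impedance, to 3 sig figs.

23.6 Ω

ω = 2πf = 2765 rad/s
X_L = ωL = 3.32 Ω
X_C = 1/(ωC) = 2.94 Ω
Parallel: admittances add. Y = 1/R + 1/(jωL) + jωC
Y = (0.0175 + j0.0386) S
|Y| = 0.0424 S → |Z| = 1/|Y| = 23.6 Ω, ∠Z = −∠Y = -65.6°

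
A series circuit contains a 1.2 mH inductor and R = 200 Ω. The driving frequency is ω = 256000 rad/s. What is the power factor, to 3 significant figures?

0.546

X_L = ωL = 307 Ω
Z = 200 + j307 Ω
|Z| = √(200² + 307²) = 367 Ω
∠Z = arctan(307/200) = 56.9°
cos φ = cos(56.9°) = 0.546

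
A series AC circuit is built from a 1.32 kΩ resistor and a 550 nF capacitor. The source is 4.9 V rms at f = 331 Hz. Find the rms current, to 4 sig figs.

ω = 2πf = 2080 rad/s
X_C = 1/(ωC) = 874.2 Ω
Z = 1320 − j874.2 Ω
|Z| = √(1320² + 874.2²) = 1583 Ω
I = V/|Z| = 4.9/1583 = 3.095 mA

3.095 mA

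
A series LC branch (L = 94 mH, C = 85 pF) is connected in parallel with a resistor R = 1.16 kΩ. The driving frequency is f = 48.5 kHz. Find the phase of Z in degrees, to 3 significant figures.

-6.64°

ω = 2πf = 304700 rad/s
X_L = ωL = 28600 Ω
X_C = 1/(ωC) = 38600 Ω
Branch 1: Z₁ = R = 1160 Ω
Branch 2 (series LC): Z₂ = j(X_L − X_C) = −j9960 Ω
Parallel: Z = Z₁Z₂/(Z₁+Z₂), |Z| = 1150 Ω, ∠Z = -6.64°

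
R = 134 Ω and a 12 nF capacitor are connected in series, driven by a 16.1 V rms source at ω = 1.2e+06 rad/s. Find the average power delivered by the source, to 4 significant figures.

X_C = 1/(ωC) = 69.44 Ω
Z = 134.0 − j69.44 Ω
|Z| = √(134.0² + 69.44²) = 150.9 Ω
∠Z = arctan(-69.44/134.0) = -27.40°
I = V/|Z| = 106.7 mA
P = VI cos φ = 16.1 × 0.1067 × cos(-27.40°) = 1.525 W

1.525 W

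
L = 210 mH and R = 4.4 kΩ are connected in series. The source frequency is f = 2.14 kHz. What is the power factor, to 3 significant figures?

ω = 2πf = 13450 rad/s
X_L = ωL = 2820 Ω
Z = 4400 + j2820 Ω
|Z| = √(4400² + 2820²) = 5230 Ω
∠Z = arctan(2820/4400) = 32.7°
cos φ = cos(32.7°) = 0.842

0.842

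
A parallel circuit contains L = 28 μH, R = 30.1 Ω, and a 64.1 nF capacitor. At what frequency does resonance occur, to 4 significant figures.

118.8 kHz

ω₀ = 1/√(LC) = 1/√(2.8e-05 × 6.41e-08) = 746400 rad/s
f₀ = ω₀/(2π) = 118.8 kHz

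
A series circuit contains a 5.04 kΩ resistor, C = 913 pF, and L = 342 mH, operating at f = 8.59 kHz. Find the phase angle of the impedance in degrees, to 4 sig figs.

-20.00°

ω = 2πf = 53970 rad/s
X_L = ωL = 18460 Ω
X_C = 1/(ωC) = 20290 Ω
Net reactance X = X_L − X_C = -1835 Ω
Z = 5040 − j1835 Ω
|Z| = √(5040² + 1835²) = 5364 Ω
∠Z = arctan(-1835/5040) = -20.00°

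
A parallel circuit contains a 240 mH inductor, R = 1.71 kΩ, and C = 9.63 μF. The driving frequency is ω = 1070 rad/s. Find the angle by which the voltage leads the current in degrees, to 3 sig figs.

-84.8°

X_L = ωL = 257 Ω
X_C = 1/(ωC) = 97.0 Ω
Parallel: admittances add. Y = 1/R + 1/(jωL) + jωC
Y = (0.000585 + j0.00641) S
|Y| = 0.00644 S → |Z| = 1/|Y| = 155 Ω, ∠Z = −∠Y = -84.8°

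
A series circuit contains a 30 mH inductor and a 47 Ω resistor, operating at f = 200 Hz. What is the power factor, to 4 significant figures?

0.7801

ω = 2πf = 1257 rad/s
X_L = ωL = 37.70 Ω
Z = 47.00 + j37.70 Ω
|Z| = √(47.00² + 37.70²) = 60.25 Ω
∠Z = arctan(37.70/47.00) = 38.73°
cos φ = cos(38.73°) = 0.7801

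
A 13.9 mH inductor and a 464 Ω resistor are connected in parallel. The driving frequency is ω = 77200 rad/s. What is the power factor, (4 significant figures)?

X_L = ωL = 1073 Ω
Parallel: admittances add. Y = 1/R + 1/(jωL)
Y = (0.002155 − j0.0009319) S
|Y| = 0.002348 S → |Z| = 1/|Y| = 425.9 Ω, ∠Z = −∠Y = 23.38°
cos φ = cos(23.38°) = 0.9179

0.9179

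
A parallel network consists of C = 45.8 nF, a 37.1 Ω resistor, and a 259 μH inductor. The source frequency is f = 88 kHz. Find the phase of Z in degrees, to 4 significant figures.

ω = 2πf = 552900 rad/s
X_L = ωL = 143.2 Ω
X_C = 1/(ωC) = 39.49 Ω
Parallel: admittances add. Y = 1/R + 1/(jωL) + jωC
Y = (0.02695 + j0.01834) S
|Y| = 0.03260 S → |Z| = 1/|Y| = 30.67 Ω, ∠Z = −∠Y = -34.23°

-34.23°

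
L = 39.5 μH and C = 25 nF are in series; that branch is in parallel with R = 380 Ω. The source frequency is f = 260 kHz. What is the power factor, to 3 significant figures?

0.105

ω = 2πf = 1.634e+06 rad/s
X_L = ωL = 64.5 Ω
X_C = 1/(ωC) = 24.5 Ω
Branch 1: Z₁ = R = 380 Ω
Branch 2 (series LC): Z₂ = j(X_L − X_C) = j40.0 Ω
Parallel: Z = Z₁Z₂/(Z₁+Z₂), |Z| = 39.8 Ω, ∠Z = 84.0°
cos φ = cos(84.0°) = 0.105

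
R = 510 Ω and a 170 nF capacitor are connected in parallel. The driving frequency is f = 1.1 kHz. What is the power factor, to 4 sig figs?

0.8578

ω = 2πf = 6912 rad/s
X_C = 1/(ωC) = 851.1 Ω
Parallel: admittances add. Y = 1/R + jωC
Y = (0.001961 + j0.001175) S
|Y| = 0.002286 S → |Z| = 1/|Y| = 437.5 Ω, ∠Z = −∠Y = -30.93°
cos φ = cos(-30.93°) = 0.8578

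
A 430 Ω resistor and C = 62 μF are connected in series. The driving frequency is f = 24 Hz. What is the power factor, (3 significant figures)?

0.970

ω = 2πf = 150.8 rad/s
X_C = 1/(ωC) = 107 Ω
Z = 430 − j107 Ω
|Z| = √(430² + 107²) = 443 Ω
∠Z = arctan(-107/430) = -14.0°
cos φ = cos(-14.0°) = 0.970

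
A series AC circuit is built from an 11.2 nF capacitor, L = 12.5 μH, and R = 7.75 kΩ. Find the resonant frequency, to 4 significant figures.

425.4 kHz

ω₀ = 1/√(LC) = 1/√(1.25e-05 × 1.12e-08) = 2.673e+06 rad/s
f₀ = ω₀/(2π) = 425.4 kHz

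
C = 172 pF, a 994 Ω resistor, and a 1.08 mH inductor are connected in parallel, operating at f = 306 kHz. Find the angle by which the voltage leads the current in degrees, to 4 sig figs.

8.530°

ω = 2πf = 1.923e+06 rad/s
X_L = ωL = 2076 Ω
X_C = 1/(ωC) = 3024 Ω
Parallel: admittances add. Y = 1/R + 1/(jωL) + jωC
Y = (0.001006 − j0.0001509) S
|Y| = 0.001017 S → |Z| = 1/|Y| = 983.0 Ω, ∠Z = −∠Y = 8.530°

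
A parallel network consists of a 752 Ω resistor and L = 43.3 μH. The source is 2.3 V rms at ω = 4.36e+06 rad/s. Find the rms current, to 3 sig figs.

12.6 mA

X_L = ωL = 189 Ω
Parallel: admittances add. Y = 1/R + 1/(jωL)
Y = (0.00133 − j0.00530) S
|Y| = 0.00546 S → |Z| = 1/|Y| = 183 Ω, ∠Z = −∠Y = 75.9°
I = V/|Z| = 2.3/183 = 12.6 mA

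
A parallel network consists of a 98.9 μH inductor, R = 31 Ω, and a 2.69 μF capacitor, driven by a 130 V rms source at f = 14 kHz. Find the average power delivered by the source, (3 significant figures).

ω = 2πf = 87960 rad/s
X_L = ωL = 8.70 Ω
X_C = 1/(ωC) = 4.23 Ω
Parallel: admittances add. Y = 1/R + 1/(jωL) + jωC
Y = (0.0323 + j0.122) S
|Y| = 0.126 S → |Z| = 1/|Y| = 7.94 Ω, ∠Z = −∠Y = -75.2°
I = V/|Z| = 16.4 A
P = VI cos φ = 130 × 16.4 × cos(-75.2°) = 545 W

545 W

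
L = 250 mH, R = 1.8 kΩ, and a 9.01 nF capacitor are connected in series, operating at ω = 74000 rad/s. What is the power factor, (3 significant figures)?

X_L = ωL = 18500 Ω
X_C = 1/(ωC) = 1500 Ω
Net reactance X = X_L − X_C = 17000 Ω
Z = 1800 + j17000 Ω
|Z| = √(1800² + 17000²) = 17100 Ω
∠Z = arctan(17000/1800) = 84.0°
cos φ = cos(84.0°) = 0.105

0.105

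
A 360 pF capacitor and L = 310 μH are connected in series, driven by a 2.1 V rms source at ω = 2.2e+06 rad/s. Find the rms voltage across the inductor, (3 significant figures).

X_L = ωL = 682 Ω
X_C = 1/(ωC) = 1260 Ω
Net reactance X = X_L − X_C = -581 Ω
Z = − j581 Ω
|Z| = √(0² + 581²) = 581 Ω
I = V/|Z| = 3.62 mA
V_L = I·|Z_L| = 0.00362 × 682 = 2.47 V

2.47 V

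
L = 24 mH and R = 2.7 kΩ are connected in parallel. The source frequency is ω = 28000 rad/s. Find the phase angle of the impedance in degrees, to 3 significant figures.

X_L = ωL = 672 Ω
Parallel: admittances add. Y = 1/R + 1/(jωL)
Y = (0.000370 − j0.00149) S
|Y| = 0.00153 S → |Z| = 1/|Y| = 652 Ω, ∠Z = −∠Y = 76.0°

76.0°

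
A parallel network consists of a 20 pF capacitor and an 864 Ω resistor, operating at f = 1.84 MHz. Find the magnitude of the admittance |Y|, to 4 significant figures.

ω = 2πf = 1.156e+07 rad/s
X_C = 1/(ωC) = 4325 Ω
Parallel: admittances add. Y = 1/R + jωC
Y = (0.001157 + j0.0002312) S
|Y| = 0.001180 S → |Z| = 1/|Y| = 847.3 Ω, ∠Z = −∠Y = -11.30°

1.180 mS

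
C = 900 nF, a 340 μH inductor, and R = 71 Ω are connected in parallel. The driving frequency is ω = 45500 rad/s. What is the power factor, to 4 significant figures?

0.5110

X_L = ωL = 15.47 Ω
X_C = 1/(ωC) = 24.42 Ω
Parallel: admittances add. Y = 1/R + 1/(jωL) + jωC
Y = (0.01408 − j0.02369) S
|Y| = 0.02756 S → |Z| = 1/|Y| = 36.28 Ω, ∠Z = −∠Y = 59.27°
cos φ = cos(59.27°) = 0.5110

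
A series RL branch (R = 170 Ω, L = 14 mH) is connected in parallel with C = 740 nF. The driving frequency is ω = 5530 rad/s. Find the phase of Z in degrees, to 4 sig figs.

X_L = ωL = 77.42 Ω
X_C = 1/(ωC) = 244.4 Ω
Branch 1 (R+jX_L): Z₁ = 170.0 + j77.42 Ω, |Z₁| = 186.8 Ω
Branch 2 (−jX_C): Z₂ = −j244.4 Ω
Parallel: Z = Z₁Z₂/(Z₁+Z₂), |Z| = 191.6 Ω, ∠Z = -21.03°

-21.03°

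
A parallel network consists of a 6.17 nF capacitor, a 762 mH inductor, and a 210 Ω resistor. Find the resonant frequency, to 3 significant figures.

ω₀ = 1/√(LC) = 1/√(0.762 × 6.17e-09) = 14580 rad/s
f₀ = ω₀/(2π) = 2.32 kHz

2.32 kHz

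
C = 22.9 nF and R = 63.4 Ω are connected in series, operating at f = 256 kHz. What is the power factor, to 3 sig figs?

ω = 2πf = 1.608e+06 rad/s
X_C = 1/(ωC) = 27.1 Ω
Z = 63.4 − j27.1 Ω
|Z| = √(63.4² + 27.1²) = 69.0 Ω
∠Z = arctan(-27.1/63.4) = -23.2°
cos φ = cos(-23.2°) = 0.919

0.919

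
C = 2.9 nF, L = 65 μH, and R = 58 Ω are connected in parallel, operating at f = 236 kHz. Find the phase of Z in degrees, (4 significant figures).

19.41°

ω = 2πf = 1.483e+06 rad/s
X_L = ωL = 96.38 Ω
X_C = 1/(ωC) = 232.5 Ω
Parallel: admittances add. Y = 1/R + 1/(jωL) + jωC
Y = (0.01724 − j0.006075) S
|Y| = 0.01828 S → |Z| = 1/|Y| = 54.70 Ω, ∠Z = −∠Y = 19.41°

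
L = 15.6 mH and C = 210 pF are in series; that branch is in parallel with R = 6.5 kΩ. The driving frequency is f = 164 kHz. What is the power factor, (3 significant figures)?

ω = 2πf = 1.03e+06 rad/s
X_L = ωL = 16100 Ω
X_C = 1/(ωC) = 4620 Ω
Branch 1: Z₁ = R = 6500 Ω
Branch 2 (series LC): Z₂ = j(X_L − X_C) = j11500 Ω
Parallel: Z = Z₁Z₂/(Z₁+Z₂), |Z| = 5650 Ω, ∠Z = 29.6°
cos φ = cos(29.6°) = 0.870

0.870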